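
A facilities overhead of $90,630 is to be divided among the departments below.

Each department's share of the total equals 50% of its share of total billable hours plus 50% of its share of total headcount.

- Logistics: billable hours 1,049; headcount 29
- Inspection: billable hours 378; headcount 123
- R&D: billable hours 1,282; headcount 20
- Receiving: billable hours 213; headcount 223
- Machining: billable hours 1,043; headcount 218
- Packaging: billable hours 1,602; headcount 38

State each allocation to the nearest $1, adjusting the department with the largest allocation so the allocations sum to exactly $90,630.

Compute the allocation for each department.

Logistics: $10,557 | Inspection: $11,639 | R&D: $11,828 | Receiving: $17,256 | Machining: $23,665 | Packaging: $15,685

Billable hours total 5,567; headcount total 651.
Composite weights (50% billable hours + 50% headcount): Logistics 0.1165; Inspection 0.1284; R&D 0.1305; Receiving 0.1904; Machining 0.2611; Packaging 0.1731.
Proportional shares: Logistics 10,557.43; Inspection 11,638.71; R&D 11,827.56; Receiving 17,256.46; Machining 23,664.56; Packaging 15,685.29.
Rounded to nearest $1: Logistics $10,557; Inspection $11,639; R&D $11,828; Receiving $17,256; Machining $23,665; Packaging $15,685. Sum = $90,630.
Sum already equals the total — no adjustment.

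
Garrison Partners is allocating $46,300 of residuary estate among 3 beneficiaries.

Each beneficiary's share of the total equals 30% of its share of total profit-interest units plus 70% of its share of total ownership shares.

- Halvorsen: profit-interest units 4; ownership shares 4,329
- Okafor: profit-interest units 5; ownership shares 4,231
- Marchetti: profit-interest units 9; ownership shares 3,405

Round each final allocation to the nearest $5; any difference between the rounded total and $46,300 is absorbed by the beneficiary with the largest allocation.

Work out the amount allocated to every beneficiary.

Halvorsen: $14,815 | Okafor: $15,320 | Marchetti: $16,165

Profit-interest units total 18; ownership shares total 11,965.
Blended shares (30% profit-interest units + 70% ownership shares): Halvorsen 0.3199; Okafor 0.3309; Marchetti 0.3492.
Proportional shares: Halvorsen 14,812.78; Okafor 15,318.99; Marchetti 16,168.24.
After rounding ($5): Halvorsen $14,815; Okafor $15,320; Marchetti $16,170. Sum = $46,305.
Difference $46,300 − $46,305 = −$5 applied to largest allocation (Marchetti): Marchetti becomes $16,165.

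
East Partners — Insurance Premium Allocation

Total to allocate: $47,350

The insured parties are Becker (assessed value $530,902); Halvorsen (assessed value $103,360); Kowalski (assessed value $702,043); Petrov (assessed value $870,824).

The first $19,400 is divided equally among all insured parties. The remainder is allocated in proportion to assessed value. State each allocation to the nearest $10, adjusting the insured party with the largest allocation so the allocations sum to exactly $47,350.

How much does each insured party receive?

Becker: $11,570 | Halvorsen: $6,160 | Kowalski: $13,740 | Petrov: $15,880

First tranche $19,400 split equally: $4,850 each.
Remainder $27,950 by assessed value (total 2,207,129): Becker 6,723.08 → $6,720; Halvorsen 1,308.90 → $1,310; Kowalski 8,890.33 → $8,890; Petrov 11,027.69 → $11,030.
Totals: Becker $4,850 + $6,720 = $11,570; Halvorsen $4,850 + $1,310 = $6,160; Kowalski $4,850 + $8,890 = $13,740; Petrov $4,850 + $11,030 = $15,880.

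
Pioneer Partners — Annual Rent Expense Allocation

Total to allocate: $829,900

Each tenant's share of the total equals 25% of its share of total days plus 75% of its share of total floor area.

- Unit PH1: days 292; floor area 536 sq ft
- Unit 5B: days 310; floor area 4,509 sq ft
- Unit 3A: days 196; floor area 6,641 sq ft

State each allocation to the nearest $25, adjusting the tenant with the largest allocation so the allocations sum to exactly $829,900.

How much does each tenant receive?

Totals — days 798, floor area 11,686.
Blended shares (25% days + 75% floor area): Unit PH1 0.1259; Unit 5B 0.3865; Unit 3A 0.4876.
Unrounded shares: Unit PH1 104,466.84; Unit 5B 320,758.45; Unit 3A 404,674.71.
Rounded to nearest $25: Unit PH1 $104,475; Unit 5B $320,750; Unit 3A $404,675. Sum = $829,900.
No rounding difference to absorb.

Unit PH1: $104,475 · Unit 5B: $320,750 · Unit 3A: $404,675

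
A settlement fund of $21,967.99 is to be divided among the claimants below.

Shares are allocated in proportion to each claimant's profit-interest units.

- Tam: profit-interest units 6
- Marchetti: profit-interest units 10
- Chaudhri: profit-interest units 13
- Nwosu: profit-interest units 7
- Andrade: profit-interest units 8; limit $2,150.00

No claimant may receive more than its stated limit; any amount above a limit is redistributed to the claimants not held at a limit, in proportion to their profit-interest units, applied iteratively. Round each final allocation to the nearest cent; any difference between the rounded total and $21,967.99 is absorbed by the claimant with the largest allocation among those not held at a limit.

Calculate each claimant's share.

Tam: $3,303.00 | Marchetti: $5,505.00 | Chaudhri: $7,156.49 | Nwosu: $3,853.50 | Andrade: $2,150.00

Sum of profit-interest units: 44.
Pro-rata shares before constraints: Tam 2,995.6350; Marchetti 4,992.7250; Chaudhri 6,490.5425; Nwosu 3,494.9075; Andrade 3,994.1800.
Held at cap: Andrade ($2,150.00); remaining pool $19,817.99 reallocated over remaining profit-interest units 36.
Shares after redistribution: Tam 3,302.9983 → $3,303.00; Marchetti 5,504.9972 → $5,505.00; Chaudhri 7,156.4964 → $7,156.50; Nwosu 3,853.4981 → $3,853.50.
Rounding difference −$0.01 applied to Chaudhri → $7,156.49.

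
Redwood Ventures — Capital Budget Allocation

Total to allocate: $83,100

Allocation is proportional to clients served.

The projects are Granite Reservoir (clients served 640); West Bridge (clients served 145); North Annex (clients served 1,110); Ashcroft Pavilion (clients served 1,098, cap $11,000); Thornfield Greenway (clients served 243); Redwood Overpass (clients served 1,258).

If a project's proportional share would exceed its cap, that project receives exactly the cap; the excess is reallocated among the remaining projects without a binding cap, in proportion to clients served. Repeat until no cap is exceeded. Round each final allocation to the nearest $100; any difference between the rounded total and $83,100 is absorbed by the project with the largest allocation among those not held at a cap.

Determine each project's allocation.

Total clients served = 4,494.
Unconstrained shares: Granite Reservoir 11,834.45; West Bridge 2,681.24; North Annex 20,525.37; Ashcroft Pavilion 20,303.47; Thornfield Greenway 4,493.39; Redwood Overpass 23,262.08.
Capped: Ashcroft Pavilion ($11,000); balance $72,100 reallocated over remaining clients served 3,396.
Shares after redistribution: Granite Reservoir 13,587.75 → $13,600; West Bridge 3,078.47 → $3,100; North Annex 23,566.25 → $23,600; Thornfield Greenway 5,159.10 → $5,200; Redwood Overpass 26,708.42 → $26,700.
Rounding difference −$100 applied to Redwood Overpass → $26,600.

Granite Reservoir: $13,600; West Bridge: $3,100; North Annex: $23,600; Ashcroft Pavilion: $11,000; Thornfield Greenway: $5,200; Redwood Overpass: $26,600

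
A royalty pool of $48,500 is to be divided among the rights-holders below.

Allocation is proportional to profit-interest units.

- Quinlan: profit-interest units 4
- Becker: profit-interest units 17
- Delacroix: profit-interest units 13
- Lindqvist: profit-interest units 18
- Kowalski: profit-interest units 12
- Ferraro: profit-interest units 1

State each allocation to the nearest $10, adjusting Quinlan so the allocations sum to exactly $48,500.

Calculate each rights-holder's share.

Total profit-interest units = 65.
Pro-rata amounts: Quinlan 4/65 × $48,500 = 2,984.62; Becker 17/65 × $48,500 = 12,684.62; Delacroix 13/65 × $48,500 = 9,700.00; Lindqvist 18/65 × $48,500 = 13,430.77; Kowalski 12/65 × $48,500 = 8,953.85; Ferraro 1/65 × $48,500 = 746.15.
Rounded to nearest $10: Quinlan $2,980; Becker $12,680; Delacroix $9,700; Lindqvist $13,430; Kowalski $8,950; Ferraro $750. Sum = $48,490.
Difference $48,500 − $48,490 = +$10 applied to Quinlan: Quinlan becomes $2,990.

Quinlan: $2,990 · Becker: $12,680 · Delacroix: $9,700 · Lindqvist: $13,430 · Kowalski: $8,950 · Ferraro: $750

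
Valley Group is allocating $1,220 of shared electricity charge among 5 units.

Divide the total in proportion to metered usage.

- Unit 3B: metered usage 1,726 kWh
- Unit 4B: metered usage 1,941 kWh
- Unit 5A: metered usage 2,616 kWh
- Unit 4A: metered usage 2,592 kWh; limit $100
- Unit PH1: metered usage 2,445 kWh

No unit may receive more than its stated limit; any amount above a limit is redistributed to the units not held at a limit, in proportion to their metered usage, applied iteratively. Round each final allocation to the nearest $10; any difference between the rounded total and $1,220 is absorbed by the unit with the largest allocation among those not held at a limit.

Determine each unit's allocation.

Unit 3B: $220 · Unit 4B: $250 · Unit 5A: $340 · Unit 4A: $100 · Unit PH1: $310

Metered usage total: 11,320.
Pro-rata shares before constraints: Unit 3B 186.02; Unit 4B 209.19; Unit 5A 281.94; Unit 4A 279.35; Unit PH1 263.51.
Capped: Unit 4A ($100); residual $1,120 reallocated over remaining metered usage 8,728.
Remaining shares: Unit 3B 221.48 → $220; Unit 4B 249.07 → $250; Unit 5A 335.69 → $340; Unit PH1 313.75 → $310.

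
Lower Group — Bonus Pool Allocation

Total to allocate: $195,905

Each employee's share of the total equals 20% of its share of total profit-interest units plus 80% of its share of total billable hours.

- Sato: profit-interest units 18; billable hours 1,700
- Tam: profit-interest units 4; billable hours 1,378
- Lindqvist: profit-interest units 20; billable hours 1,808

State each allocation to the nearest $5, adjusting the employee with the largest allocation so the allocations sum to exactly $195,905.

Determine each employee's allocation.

Totals — profit-interest units 42, billable hours 4,886.
Blended shares (20% profit-interest units + 80% billable hours): Sato 0.3641; Tam 0.2447; Lindqvist 0.3913.
Raw shares: Sato 71,321.29; Tam 47,932.44; Lindqvist 76,651.27.
At nearest $5: Sato $71,320; Tam $47,930; Lindqvist $76,650. Sum = $195,900.
Difference $195,905 − $195,900 = +$5 applied to largest allocation (Lindqvist): Lindqvist becomes $76,655.

Sato: $71,320 · Tam: $47,930 · Lindqvist: $76,655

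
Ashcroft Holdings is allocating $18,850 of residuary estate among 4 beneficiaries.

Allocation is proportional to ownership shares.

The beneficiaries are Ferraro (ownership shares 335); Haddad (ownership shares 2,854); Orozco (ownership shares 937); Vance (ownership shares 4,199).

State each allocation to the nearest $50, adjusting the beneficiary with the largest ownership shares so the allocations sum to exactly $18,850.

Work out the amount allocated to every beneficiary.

Sum of ownership shares: 8,325.
Raw shares: Ferraro 335/8,325 × $18,850 = 758.53; Haddad 2,854/8,325 × $18,850 = 6,462.21; Orozco 937/8,325 × $18,850 = 2,121.62; Vance 4,199/8,325 × $18,850 = 9,507.65.
At nearest $50: Ferraro $750; Haddad $6,450; Orozco $2,100; Vance $9,500. Sum = $18,800.
Difference $18,850 − $18,800 = +$50 applied to largest ownership shares (Vance): Vance becomes $9,550.

Ferraro: $750; Haddad: $6,450; Orozco: $2,100; Vance: $9,550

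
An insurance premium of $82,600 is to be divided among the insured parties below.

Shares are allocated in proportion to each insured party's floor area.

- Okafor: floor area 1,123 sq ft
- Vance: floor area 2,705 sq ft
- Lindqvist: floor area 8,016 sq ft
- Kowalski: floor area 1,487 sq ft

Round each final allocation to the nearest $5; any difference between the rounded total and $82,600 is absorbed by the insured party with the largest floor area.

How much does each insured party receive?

Combined floor area = 13,331.
Proportional shares: Okafor 1,123/13,331 × $82,600 = 6,958.20; Vance 2,705/13,331 × $82,600 = 16,760.41; Lindqvist 8,016/13,331 × $82,600 = 49,667.81; Kowalski 1,487/13,331 × $82,600 = 9,213.58.
At nearest $5: Okafor $6,960; Vance $16,760; Lindqvist $49,670; Kowalski $9,215. Sum = $82,605.
Difference $82,600 − $82,605 = −$5 applied to largest floor area (Lindqvist): Lindqvist becomes $49,665.

Okafor: $6,960 · Vance: $16,760 · Lindqvist: $49,665 · Kowalski: $9,215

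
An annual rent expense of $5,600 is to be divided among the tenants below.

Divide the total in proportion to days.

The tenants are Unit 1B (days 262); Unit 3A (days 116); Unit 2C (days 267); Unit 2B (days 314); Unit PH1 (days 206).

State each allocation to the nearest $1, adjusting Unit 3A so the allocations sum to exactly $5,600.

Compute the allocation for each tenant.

Unit 1B: $1,259 · Unit 3A: $559 · Unit 2C: $1,283 · Unit 2B: $1,509 · Unit PH1: $990

Days total: 1,165.
Raw shares: Unit 1B 262/1,165 × $5,600 = 1,259.40; Unit 3A 116/1,165 × $5,600 = 557.60; Unit 2C 267/1,165 × $5,600 = 1,283.43; Unit 2B 314/1,165 × $5,600 = 1,509.36; Unit PH1 206/1,165 × $5,600 = 990.21.
Rounded to nearest $1: Unit 1B $1,259; Unit 3A $558; Unit 2C $1,283; Unit 2B $1,509; Unit PH1 $990. Sum = $5,599.
Difference $5,600 − $5,599 = +$1 applied to Unit 3A: Unit 3A becomes $559.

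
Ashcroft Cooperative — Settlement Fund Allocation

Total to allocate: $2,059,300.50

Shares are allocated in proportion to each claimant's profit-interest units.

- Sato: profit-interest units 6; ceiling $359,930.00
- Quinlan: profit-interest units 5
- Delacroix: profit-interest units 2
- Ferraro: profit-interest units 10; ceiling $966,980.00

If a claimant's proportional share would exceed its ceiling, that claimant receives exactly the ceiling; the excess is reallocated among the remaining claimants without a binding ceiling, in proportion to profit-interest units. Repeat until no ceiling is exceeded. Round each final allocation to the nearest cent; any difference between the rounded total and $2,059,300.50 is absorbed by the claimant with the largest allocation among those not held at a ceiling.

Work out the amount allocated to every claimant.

Sato: $359,930.00 | Quinlan: $523,136.07 | Delacroix: $209,254.43 | Ferraro: $966,980.00

Sum of profit-interest units: 23.
Unconstrained shares: Sato 537,208.8261; Quinlan 447,674.0217; Delacroix 179,069.6087; Ferraro 895,348.0435.
Cap binds for Sato ($359,930.00); balance $1,699,370.50 reallocated over remaining profit-interest units 17.
Cap binds for Ferraro ($966,980.00); balance $732,390.50 reallocated over remaining profit-interest units 7.
Shares after redistribution: Quinlan 523,136.0714 → $523,136.07; Delacroix 209,254.4286 → $209,254.43.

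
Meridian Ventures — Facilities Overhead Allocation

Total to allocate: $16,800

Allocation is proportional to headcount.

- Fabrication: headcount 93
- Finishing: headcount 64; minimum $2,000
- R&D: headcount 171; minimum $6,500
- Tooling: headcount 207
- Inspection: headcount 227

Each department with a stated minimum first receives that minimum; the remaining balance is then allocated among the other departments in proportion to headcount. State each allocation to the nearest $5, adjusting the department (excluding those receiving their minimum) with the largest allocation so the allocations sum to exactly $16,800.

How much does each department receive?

Guaranteed amounts: Finishing $2,000; R&D $6,500. Balance $8,300.
Balance split over remaining headcount 527: Fabrication 1,464.71 → $1,465; Tooling 3,260.15 → $3,260; Inspection 3,575.14 → $3,575.

Fabrication: $1,465 · Finishing: $2,000 · R&D: $6,500 · Tooling: $3,260 · Inspection: $3,575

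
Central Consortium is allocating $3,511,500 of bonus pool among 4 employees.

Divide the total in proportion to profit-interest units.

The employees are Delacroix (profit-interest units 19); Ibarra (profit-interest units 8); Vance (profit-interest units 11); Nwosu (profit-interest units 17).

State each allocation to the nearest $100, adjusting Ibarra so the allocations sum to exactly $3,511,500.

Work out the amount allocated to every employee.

Profit-interest units total: 55.
Proportional shares: Delacroix 19/55 × $3,511,500 = 1,213,063.64; Ibarra 8/55 × $3,511,500 = 510,763.64; Vance 11/55 × $3,511,500 = 702,300.00; Nwosu 17/55 × $3,511,500 = 1,085,372.73.
Rounded to nearest $100: Delacroix $1,213,100; Ibarra $510,800; Vance $702,300; Nwosu $1,085,400. Sum = $3,511,600.
Difference $3,511,500 − $3,511,600 = −$100 applied to Ibarra: Ibarra becomes $510,700.

Delacroix: $1,213,100; Ibarra: $510,700; Vance: $702,300; Nwosu: $1,085,400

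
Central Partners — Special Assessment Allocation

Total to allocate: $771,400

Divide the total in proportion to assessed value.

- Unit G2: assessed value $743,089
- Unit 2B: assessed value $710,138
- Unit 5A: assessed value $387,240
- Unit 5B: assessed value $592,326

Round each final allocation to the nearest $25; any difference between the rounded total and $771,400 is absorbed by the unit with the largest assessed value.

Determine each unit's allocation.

Sum of assessed value: 2,432,793.
Unrounded shares: Unit G2 743,089/2,432,793 × $771,400 = 235,621.71; Unit 2B 710,138/2,432,793 × $771,400 = 225,173.47; Unit 5A 387,240/2,432,793 × $771,400 = 122,787.65; Unit 5B 592,326/2,432,793 × $771,400 = 187,817.16.
Rounded to nearest $25: Unit G2 $235,625; Unit 2B $225,175; Unit 5A $122,800; Unit 5B $187,825. Sum = $771,425.
Difference $771,400 − $771,425 = −$25 applied to largest assessed value (Unit G2): Unit G2 becomes $235,600.

Unit G2: $235,600 | Unit 2B: $225,175 | Unit 5A: $122,800 | Unit 5B: $187,825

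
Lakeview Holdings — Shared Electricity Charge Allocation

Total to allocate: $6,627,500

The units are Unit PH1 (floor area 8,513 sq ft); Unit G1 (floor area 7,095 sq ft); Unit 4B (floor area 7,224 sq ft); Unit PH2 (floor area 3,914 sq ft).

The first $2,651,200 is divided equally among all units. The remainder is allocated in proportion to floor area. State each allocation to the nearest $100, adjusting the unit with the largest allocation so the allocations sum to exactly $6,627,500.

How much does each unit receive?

First tranche $2,651,200 split equally: $662,800 each.
Remainder $3,976,300 by floor area (total 26,746): Unit PH1 1,265,618.86 → $1,265,600; Unit G1 1,054,806.27 → $1,054,800; Unit 4B 1,073,984.57 → $1,074,000; Unit PH2 581,890.31 → $581,900.
Totals: Unit PH1 $662,800 + $1,265,600 = $1,928,400; Unit G1 $662,800 + $1,054,800 = $1,717,600; Unit 4B $662,800 + $1,074,000 = $1,736,800; Unit PH2 $662,800 + $581,900 = $1,244,700.

Unit PH1: $1,928,400 · Unit G1: $1,717,600 · Unit 4B: $1,736,800 · Unit PH2: $1,244,700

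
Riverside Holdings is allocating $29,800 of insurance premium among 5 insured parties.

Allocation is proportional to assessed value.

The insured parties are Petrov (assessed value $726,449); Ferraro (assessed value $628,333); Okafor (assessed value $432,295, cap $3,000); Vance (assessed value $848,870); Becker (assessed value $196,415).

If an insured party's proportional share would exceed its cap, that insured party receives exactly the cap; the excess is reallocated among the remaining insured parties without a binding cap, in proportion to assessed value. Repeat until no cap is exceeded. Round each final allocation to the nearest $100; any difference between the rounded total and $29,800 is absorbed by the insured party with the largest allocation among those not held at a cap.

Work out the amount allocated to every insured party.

Total assessed value = 2,832,362.
Pro-rata shares before constraints: Petrov 7,643.15; Ferraro 6,610.85; Okafor 4,548.29; Vance 8,931.18; Becker 2,066.53.
Held at cap: Okafor ($3,000); remaining pool $26,800 reallocated over remaining assessed value 2,400,067.
Remaining shares: Petrov 8,111.79 → $8,100; Ferraro 7,016.19 → $7,000; Vance 9,478.78 → $9,500; Becker 2,193.24 → $2,200.

Petrov: $8,100; Ferraro: $7,000; Okafor: $3,000; Vance: $9,500; Becker: $2,200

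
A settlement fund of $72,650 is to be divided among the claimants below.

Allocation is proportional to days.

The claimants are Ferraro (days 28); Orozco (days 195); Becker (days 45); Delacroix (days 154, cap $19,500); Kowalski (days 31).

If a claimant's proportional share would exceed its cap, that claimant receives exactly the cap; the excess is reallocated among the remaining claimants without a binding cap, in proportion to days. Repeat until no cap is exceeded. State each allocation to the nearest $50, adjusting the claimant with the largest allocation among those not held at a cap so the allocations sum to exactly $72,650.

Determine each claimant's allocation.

Ferraro: $5,000 | Orozco: $34,650 | Becker: $8,000 | Delacroix: $19,500 | Kowalski: $5,500

Total days = 453.
Proportional shares (ignoring caps): Ferraro 4,490.51; Orozco 31,273.18; Becker 7,216.89; Delacroix 24,697.79; Kowalski 4,971.63.
Held at cap: Delacroix ($19,500); residual $53,150 reallocated over remaining days 299.
Shares after redistribution: Ferraro 4,977.26 → $5,000; Orozco 34,663.04 → $34,650; Becker 7,999.16 → $8,000; Kowalski 5,510.54 → $5,500.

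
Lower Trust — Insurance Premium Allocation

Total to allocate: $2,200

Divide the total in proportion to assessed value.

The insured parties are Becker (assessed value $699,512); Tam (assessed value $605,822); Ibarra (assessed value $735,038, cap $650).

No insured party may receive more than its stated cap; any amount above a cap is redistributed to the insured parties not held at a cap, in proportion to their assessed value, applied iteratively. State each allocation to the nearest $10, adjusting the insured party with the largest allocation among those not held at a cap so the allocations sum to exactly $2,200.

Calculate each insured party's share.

Becker: $830; Tam: $720; Ibarra: $650

Sum of assessed value: 2,040,372.
Proportional shares (ignoring caps): Becker 754.24; Tam 653.22; Ibarra 792.54.
Cap binds for Ibarra ($650); residual $1,550 reallocated over remaining assessed value 1,305,334.
Redistributed shares: Becker 830.63 → $830; Tam 719.37 → $720.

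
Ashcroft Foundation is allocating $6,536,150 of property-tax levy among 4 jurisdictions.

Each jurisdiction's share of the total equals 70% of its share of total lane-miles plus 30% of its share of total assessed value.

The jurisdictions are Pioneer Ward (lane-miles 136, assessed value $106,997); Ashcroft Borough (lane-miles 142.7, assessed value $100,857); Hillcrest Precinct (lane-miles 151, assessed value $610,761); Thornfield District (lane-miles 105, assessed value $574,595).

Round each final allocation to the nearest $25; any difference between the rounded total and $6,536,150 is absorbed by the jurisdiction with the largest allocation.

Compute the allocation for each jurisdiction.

Pioneer Ward: $1,314,300 | Ashcroft Borough: $1,363,000 | Hillcrest Precinct: $2,151,675 | Thornfield District: $1,707,175

Lane-miles total 534.7; assessed value total 1,393,210.
Composite weights (70% lane-miles + 30% assessed value): Pioneer Ward 0.2011; Ashcroft Borough 0.2085; Hillcrest Precinct 0.3292; Thornfield District 0.2612.
Unrounded shares: Pioneer Ward 1,314,311.49; Ashcroft Borough 1,363,000.23; Hillcrest Precinct 2,151,675.41; Thornfield District 1,707,162.88.
At nearest $25: Pioneer Ward $1,314,300; Ashcroft Borough $1,363,000; Hillcrest Precinct $2,151,675; Thornfield District $1,707,175. Sum = $6,536,150.
Rounded total matches; no reconciliation needed.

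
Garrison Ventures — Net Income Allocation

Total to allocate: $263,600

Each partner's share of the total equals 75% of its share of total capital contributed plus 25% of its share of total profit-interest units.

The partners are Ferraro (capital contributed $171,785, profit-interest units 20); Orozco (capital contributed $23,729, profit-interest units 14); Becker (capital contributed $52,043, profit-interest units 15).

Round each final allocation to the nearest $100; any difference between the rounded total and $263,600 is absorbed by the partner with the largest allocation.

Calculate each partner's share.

Ferraro: $164,100 · Orozco: $37,800 · Becker: $61,700

Capital contributed total 247,557; profit-interest units total 49.
Combined weights (75% capital contributed + 25% profit-interest units): Ferraro 0.6225; Orozco 0.1433; Becker 0.2342.
Raw shares: Ferraro 164,086.14; Orozco 37,778.64; Becker 61,735.22.
After rounding ($100): Ferraro $164,100; Orozco $37,800; Becker $61,700. Sum = $263,600.
Rounded total matches; no reconciliation needed.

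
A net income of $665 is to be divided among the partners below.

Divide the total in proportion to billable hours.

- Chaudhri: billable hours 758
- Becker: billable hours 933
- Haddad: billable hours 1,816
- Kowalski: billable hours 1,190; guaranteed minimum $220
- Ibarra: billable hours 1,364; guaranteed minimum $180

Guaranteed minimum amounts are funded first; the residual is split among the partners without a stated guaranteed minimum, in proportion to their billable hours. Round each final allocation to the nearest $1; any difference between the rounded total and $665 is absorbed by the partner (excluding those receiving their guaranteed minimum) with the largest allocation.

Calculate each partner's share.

Guaranteed amounts: Kowalski $220; Ibarra $180. Remaining pool $265.
Remaining pool split over remaining billable hours 3,507: Chaudhri 57.28 → $57; Becker 70.5004 → $71; Haddad 137.22 → $137.

Chaudhri: $57; Becker: $71; Haddad: $137; Kowalski: $220; Ibarra: $180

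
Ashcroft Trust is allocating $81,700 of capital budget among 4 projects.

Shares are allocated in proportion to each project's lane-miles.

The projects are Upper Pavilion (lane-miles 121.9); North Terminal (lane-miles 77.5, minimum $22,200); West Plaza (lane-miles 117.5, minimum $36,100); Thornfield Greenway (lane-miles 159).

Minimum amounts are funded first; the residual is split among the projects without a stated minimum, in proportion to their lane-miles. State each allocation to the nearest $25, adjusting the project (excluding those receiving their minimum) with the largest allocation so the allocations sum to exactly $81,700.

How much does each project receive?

Upper Pavilion: $10,150 | North Terminal: $22,200 | West Plaza: $36,100 | Thornfield Greenway: $13,250

Fund the minimums — North Terminal $22,200; West Plaza $36,100. Remaining pool $23,400.
Remaining pool split over remaining lane-miles 280.9: Upper Pavilion 10,154.72 → $10,150; Thornfield Greenway 13,245.28 → $13,250.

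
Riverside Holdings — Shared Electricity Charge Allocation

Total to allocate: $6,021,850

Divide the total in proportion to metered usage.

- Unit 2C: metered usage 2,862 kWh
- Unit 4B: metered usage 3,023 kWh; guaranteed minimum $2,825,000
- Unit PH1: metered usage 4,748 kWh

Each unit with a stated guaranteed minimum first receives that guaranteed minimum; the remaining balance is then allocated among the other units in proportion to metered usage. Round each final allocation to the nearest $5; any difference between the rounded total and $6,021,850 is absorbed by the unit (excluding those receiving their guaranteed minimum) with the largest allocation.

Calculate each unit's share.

Minimums first: Unit 4B $2,825,000. Balance $3,196,850.
Balance split over remaining metered usage 7,610: Unit 2C 1,202,284.45 → $1,202,285; Unit PH1 1,994,565.55 → $1,994,565.

Unit 2C: $1,202,285 · Unit 4B: $2,825,000 · Unit PH1: $1,994,565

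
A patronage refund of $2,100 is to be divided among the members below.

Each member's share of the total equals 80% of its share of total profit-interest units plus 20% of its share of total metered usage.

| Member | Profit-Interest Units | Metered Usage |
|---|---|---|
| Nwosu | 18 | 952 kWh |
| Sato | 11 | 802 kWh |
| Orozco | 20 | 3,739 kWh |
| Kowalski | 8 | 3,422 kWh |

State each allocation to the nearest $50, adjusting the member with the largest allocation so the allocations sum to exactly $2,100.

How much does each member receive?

Profit-interest units total 57; metered usage total 8,915.
Blended shares (80% profit-interest units + 20% metered usage): Nwosu 0.2740; Sato 0.1724; Orozco 0.3646; Kowalski 0.1891.
Unrounded shares: Nwosu 575.38; Sato 361.99; Orozco 765.62; Kowalski 397.01.
Rounded to nearest $50: Nwosu $600; Sato $350; Orozco $750; Kowalski $400. Sum = $2,100.
Rounded total matches; no reconciliation needed.

Nwosu: $600; Sato: $350; Orozco: $750; Kowalski: $400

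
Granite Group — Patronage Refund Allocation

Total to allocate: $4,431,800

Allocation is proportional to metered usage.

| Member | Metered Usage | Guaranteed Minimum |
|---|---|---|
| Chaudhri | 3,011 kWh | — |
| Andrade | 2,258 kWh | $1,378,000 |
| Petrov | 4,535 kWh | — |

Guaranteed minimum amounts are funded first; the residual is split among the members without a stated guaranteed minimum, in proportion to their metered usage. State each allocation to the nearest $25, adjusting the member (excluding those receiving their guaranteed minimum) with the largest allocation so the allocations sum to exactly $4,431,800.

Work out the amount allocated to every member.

Minimums first: Andrade $1,378,000. Residual $3,053,800.
Residual split over remaining metered usage 7,546: Chaudhri 1,218,525.28 → $1,218,525; Petrov 1,835,274.72 → $1,835,275.

Chaudhri: $1,218,525 · Andrade: $1,378,000 · Petrov: $1,835,275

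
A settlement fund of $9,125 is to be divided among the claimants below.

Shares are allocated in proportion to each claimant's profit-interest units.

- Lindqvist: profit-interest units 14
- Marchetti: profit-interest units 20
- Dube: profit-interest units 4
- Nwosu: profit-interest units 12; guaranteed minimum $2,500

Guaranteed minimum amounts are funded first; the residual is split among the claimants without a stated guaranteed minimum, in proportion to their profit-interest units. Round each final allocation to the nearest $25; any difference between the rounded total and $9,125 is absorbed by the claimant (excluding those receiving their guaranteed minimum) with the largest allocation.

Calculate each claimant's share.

Guaranteed amounts: Nwosu $2,500. Residual $6,625.
Residual split over remaining profit-interest units 38: Lindqvist 2,440.79 → $2,450; Marchetti 3,486.84 → $3,475; Dube 697.37 → $700.

Lindqvist: $2,450 · Marchetti: $3,475 · Dube: $700 · Nwosu: $2,500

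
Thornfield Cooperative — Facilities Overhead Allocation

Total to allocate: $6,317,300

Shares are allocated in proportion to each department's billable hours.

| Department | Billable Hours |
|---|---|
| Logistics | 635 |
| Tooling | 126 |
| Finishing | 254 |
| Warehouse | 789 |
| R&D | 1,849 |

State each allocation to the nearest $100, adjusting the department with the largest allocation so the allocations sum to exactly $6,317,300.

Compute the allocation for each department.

Total billable hours = 3,653.
Pro-rata amounts: Logistics 635/3,653 × $6,317,300 = 1,098,134.55; Tooling 126/3,653 × $6,317,300 = 217,897.56; Finishing 254/3,653 × $6,317,300 = 439,253.82; Warehouse 789/3,653 × $6,317,300 = 1,364,453.79; R&D 1,849/3,653 × $6,317,300 = 3,197,560.28.
At nearest $100: Logistics $1,098,100; Tooling $217,900; Finishing $439,300; Warehouse $1,364,500; R&D $3,197,600. Sum = $6,317,400.
Difference $6,317,300 − $6,317,400 = −$100 applied to largest allocation (R&D): R&D becomes $3,197,500.

Logistics: $1,098,100 · Tooling: $217,900 · Finishing: $439,300 · Warehouse: $1,364,500 · R&D: $3,197,500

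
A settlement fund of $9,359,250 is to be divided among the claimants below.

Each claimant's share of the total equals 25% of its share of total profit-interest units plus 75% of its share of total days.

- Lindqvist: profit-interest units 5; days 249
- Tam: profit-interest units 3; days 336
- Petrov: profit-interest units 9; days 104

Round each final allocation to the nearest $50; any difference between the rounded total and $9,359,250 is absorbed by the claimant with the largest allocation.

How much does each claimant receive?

Lindqvist: $3,224,950; Tam: $3,836,050; Petrov: $2,298,250

Totals — profit-interest units 17, days 689.
Combined weights (25% profit-interest units + 75% days): Lindqvist 0.3446; Tam 0.4099; Petrov 0.2456.
Raw shares: Lindqvist 3,224,958.00; Tam 3,836,030.00; Petrov 2,298,262.00.
At nearest $50: Lindqvist $3,224,950; Tam $3,836,050; Petrov $2,298,250. Sum = $9,359,250.
Rounded total matches; no reconciliation needed.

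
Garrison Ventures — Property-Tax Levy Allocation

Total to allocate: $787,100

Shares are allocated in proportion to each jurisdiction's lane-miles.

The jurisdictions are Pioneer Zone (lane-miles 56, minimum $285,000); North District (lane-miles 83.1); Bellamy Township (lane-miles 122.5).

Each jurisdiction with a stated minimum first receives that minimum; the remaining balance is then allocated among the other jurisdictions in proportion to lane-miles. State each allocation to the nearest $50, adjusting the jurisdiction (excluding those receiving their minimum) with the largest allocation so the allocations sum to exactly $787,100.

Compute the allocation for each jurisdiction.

Fund the minimums — Pioneer Zone $285,000. Residual $502,100.
Residual split over remaining lane-miles 205.6: North District 202,940.22 → $202,950; Bellamy Township 299,159.78 → $299,150.

Pioneer Zone: $285,000 · North District: $202,950 · Bellamy Township: $299,150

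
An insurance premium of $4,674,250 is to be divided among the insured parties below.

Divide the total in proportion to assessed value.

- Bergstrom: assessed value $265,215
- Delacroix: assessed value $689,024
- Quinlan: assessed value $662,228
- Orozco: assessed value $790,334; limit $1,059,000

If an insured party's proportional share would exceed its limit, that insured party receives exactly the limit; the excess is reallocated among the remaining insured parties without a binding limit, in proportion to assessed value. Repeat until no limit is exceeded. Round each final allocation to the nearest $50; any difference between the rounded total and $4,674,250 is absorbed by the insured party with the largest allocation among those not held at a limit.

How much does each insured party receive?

Bergstrom: $593,150 · Delacroix: $1,541,000 · Quinlan: $1,481,100 · Orozco: $1,059,000

Total assessed value = 2,406,801.
Proportional shares (ignoring caps): Bergstrom 515,074.25; Delacroix 1,338,154.02; Quinlan 1,286,113.49; Orozco 1,534,908.25.
Held at cap: Orozco ($1,059,000); remaining pool $3,615,250 reallocated over remaining assessed value 1,616,467.
Redistributed shares: Bergstrom 593,156.88 → $593,150; Delacroix 1,541,011.36 → $1,541,000; Quinlan 1,481,081.75 → $1,481,100.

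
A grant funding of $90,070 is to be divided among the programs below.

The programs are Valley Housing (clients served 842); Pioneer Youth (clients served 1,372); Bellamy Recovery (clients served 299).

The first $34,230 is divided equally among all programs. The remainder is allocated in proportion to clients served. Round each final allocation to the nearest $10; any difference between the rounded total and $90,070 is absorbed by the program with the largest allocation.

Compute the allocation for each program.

Valley Housing: $30,120; Pioneer Youth: $41,900; Bellamy Recovery: $18,050

Equal tier: $34,230 ÷ 3 = $11,410 apiece.
Remainder $55,840 by clients served (total 2,513): Valley Housing 18,709.62 → $18,710; Pioneer Youth 30,486.46 → $30,490; Bellamy Recovery 6,643.92 → $6,640.
Totals: Valley Housing $11,410 + $18,710 = $30,120; Pioneer Youth $11,410 + $30,490 = $41,900; Bellamy Recovery $11,410 + $6,640 = $18,050.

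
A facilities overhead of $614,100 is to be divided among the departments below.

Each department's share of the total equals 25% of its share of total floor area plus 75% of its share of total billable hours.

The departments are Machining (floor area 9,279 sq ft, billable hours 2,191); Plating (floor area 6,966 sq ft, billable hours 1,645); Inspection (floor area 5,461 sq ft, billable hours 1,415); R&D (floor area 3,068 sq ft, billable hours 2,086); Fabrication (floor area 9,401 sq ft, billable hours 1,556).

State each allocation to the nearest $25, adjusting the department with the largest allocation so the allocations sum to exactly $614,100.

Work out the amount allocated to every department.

Machining: $155,125 | Plating: $116,500 | Inspection: $97,825 | R&D: $121,825 | Fabrication: $122,825

Totals — floor area 34,175, billable hours 8,893.
Blended shares (25% floor area + 75% billable hours): Machining 0.2527; Plating 0.1897; Inspection 0.1593; R&D 0.1984; Fabrication 0.2000.
Unrounded shares: Machining 155,157.73; Plating 116,489.25; Inspection 97,816.44; R&D 121,817.91; Fabrication 122,818.67.
After rounding ($25): Machining $155,150; Plating $116,500; Inspection $97,825; R&D $121,825; Fabrication $122,825. Sum = $614,125.
Difference $614,100 − $614,125 = −$25 applied to largest allocation (Machining): Machining becomes $155,125.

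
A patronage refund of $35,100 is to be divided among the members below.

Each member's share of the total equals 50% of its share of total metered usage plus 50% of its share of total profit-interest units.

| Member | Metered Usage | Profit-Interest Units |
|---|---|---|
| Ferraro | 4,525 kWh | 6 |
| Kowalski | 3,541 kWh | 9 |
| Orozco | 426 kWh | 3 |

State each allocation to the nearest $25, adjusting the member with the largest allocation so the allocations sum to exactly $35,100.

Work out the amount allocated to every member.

Ferraro: $15,200 | Kowalski: $16,100 | Orozco: $3,800

Totals — metered usage 8,492, profit-interest units 18.
Combined weights (50% metered usage + 50% profit-interest units): Ferraro 0.4331; Kowalski 0.4585; Orozco 0.1084.
Raw shares: Ferraro 15,201.60; Kowalski 16,093.01; Orozco 3,805.39.
Rounded to nearest $25: Ferraro $15,200; Kowalski $16,100; Orozco $3,800. Sum = $35,100.
Rounded total matches; no reconciliation needed.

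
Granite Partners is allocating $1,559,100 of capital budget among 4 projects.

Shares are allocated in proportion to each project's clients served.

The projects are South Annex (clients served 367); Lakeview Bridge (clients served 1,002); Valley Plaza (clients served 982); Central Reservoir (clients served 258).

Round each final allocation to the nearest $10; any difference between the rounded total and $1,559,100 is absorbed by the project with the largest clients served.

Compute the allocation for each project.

South Annex: $219,310 · Lakeview Bridge: $598,780 · Valley Plaza: $586,830 · Central Reservoir: $154,180

Clients served total: 367 + 1,002 + 982 + 258 = 2,609.
Pro-rata amounts: South Annex 219,313.80; Lakeview Bridge 598,780.45; Valley Plaza 586,828.75; Central Reservoir 154,177.00.
After rounding ($10): South Annex $219,310; Lakeview Bridge $598,780; Valley Plaza $586,830; Central Reservoir $154,180. Sum = $1,559,100.
Rounded total matches; no reconciliation needed.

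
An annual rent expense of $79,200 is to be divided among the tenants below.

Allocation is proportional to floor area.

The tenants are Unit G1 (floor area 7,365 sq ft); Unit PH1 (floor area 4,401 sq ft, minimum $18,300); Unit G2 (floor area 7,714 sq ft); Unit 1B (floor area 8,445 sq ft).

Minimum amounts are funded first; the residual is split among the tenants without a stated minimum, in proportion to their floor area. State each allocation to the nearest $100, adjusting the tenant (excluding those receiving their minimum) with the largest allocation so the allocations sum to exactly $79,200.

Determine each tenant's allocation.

Guaranteed amounts: Unit PH1 $18,300. Remaining pool $60,900.
Remaining pool split over remaining floor area 23,524: Unit G1 19,066.85 → $19,100; Unit G2 19,970.35 → $20,000; Unit 1B 21,862.80 → $21,900.
Rounding difference −$100 applied to Unit 1B → $21,800.

Unit G1: $19,100 | Unit PH1: $18,300 | Unit G2: $20,000 | Unit 1B: $21,800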